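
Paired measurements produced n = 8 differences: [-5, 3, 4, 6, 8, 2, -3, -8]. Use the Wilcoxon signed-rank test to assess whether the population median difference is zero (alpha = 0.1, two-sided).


Step 1: Drop any zero differences (none here) and take |d_i|.
|d| = [5, 3, 4, 6, 8, 2, 3, 8]
Step 2: Midrank |d_i| (ties get averaged ranks).
ranks: |5|->5, |3|->2.5, |4|->4, |6|->6, |8|->7.5, |2|->1, |3|->2.5, |8|->7.5
Step 3: Attach original signs; sum ranks with positive sign and with negative sign.
W+ = 2.5 + 4 + 6 + 7.5 + 1 = 21
W- = 5 + 2.5 + 7.5 = 15
(Check: W+ + W- = 36 should equal n(n+1)/2 = 36.)
Step 4: Test statistic W = min(W+, W-) = 15.
Step 5: Ties in |d|, so use the tie-corrected normal approximation.
        E[W] = n(n+1)/4 = 8*9/4 = 18.
        Tie groups: |d|=3 (t=2), |d|=8 (t=2); sum(t^3 - t) = 12.
        Var[W] = n(n+1)(2n+1)/24 - sum(t^3-t)/48 = 1224/24 - 12/48 = 50.75.
        z = (W - E[W]) / sqrt(Var[W]) = (15 - 18) / 7.1239 = -0.4211.
        Two-sided p = 2*Phi(z) = 0.673669.
Step 6: alpha = 0.1. fail to reject H0.

W+ = 21, W- = 15, W = min = 15, p = 0.673669, fail to reject H0.


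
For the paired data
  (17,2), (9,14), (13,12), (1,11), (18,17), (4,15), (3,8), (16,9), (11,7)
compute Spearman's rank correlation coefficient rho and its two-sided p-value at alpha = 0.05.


Step 1: Rank x and y separately (midranks; no ties here).
rank(x): 17->8, 9->4, 13->6, 1->1, 18->9, 4->3, 3->2, 16->7, 11->5
rank(y): 2->1, 14->7, 12->6, 11->5, 17->9, 15->8, 8->3, 9->4, 7->2
Step 2: d_i = R_x(i) - R_y(i); compute d_i^2.
  (8-1)^2=49, (4-7)^2=9, (6-6)^2=0, (1-5)^2=16, (9-9)^2=0, (3-8)^2=25, (2-3)^2=1, (7-4)^2=9, (5-2)^2=9
sum(d^2) = 118.
Step 3: rho = 1 - 6*118 / (9*(9^2 - 1)) = 1 - 708/720 = 0.016667.
Step 4: Under H0, t = rho * sqrt((n-2)/(1-rho^2)) = 0.0441 ~ t(7).
Step 5: Two-sided p-value from the t-distribution with 7 df = 0.966055.
Step 6: alpha = 0.05. fail to reject H0.

rho = 0.0167, p = 0.966055, fail to reject H0 at alpha = 0.05.


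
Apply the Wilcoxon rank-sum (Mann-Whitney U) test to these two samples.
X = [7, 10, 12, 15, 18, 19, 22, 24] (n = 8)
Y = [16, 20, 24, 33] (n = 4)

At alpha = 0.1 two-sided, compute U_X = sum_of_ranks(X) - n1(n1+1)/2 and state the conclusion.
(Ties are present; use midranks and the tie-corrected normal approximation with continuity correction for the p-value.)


Step 1: Combine and sort all 12 observations; assign midranks.
sorted (value, group): (7,X), (10,X), (12,X), (15,X), (16,Y), (18,X), (19,X), (20,Y), (22,X), (24,X), (24,Y), (33,Y)
ranks: 7->1, 10->2, 12->3, 15->4, 16->5, 18->6, 19->7, 20->8, 22->9, 24->10.5, 24->10.5, 33->12
Step 2: Rank sum for X: R1 = 1 + 2 + 3 + 4 + 6 + 7 + 9 + 10.5 = 42.5.
Step 3: U_X = R1 - n1(n1+1)/2 = 42.5 - 8*9/2 = 42.5 - 36 = 6.5.
       U_Y = n1*n2 - U_X = 32 - 6.5 = 25.5.
Step 4: Ties are present, so use the tie-corrected normal approximation (with continuity correction) for the p-value.
Step 5: p-value = 0.125707; compare to alpha = 0.1. fail to reject H0.

U_X = 6.5, p = 0.125707, fail to reject H0 at alpha = 0.1.


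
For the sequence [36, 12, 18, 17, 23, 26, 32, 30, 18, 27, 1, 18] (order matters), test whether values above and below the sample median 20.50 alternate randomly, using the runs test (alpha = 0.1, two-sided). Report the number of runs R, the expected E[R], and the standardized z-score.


Step 1: Compute median = 20.50; label A = above, B = below.
Labels in order: ABBBAAAABABB  (n_A = 6, n_B = 6)
Step 2: Count runs R = 6.
Step 3: Under H0 (random ordering), E[R] = 2*n_A*n_B/(n_A+n_B) + 1 = 2*6*6/12 + 1 = 7.0000.
        Var[R] = 2*n_A*n_B*(2*n_A*n_B - n_A - n_B) / ((n_A+n_B)^2 * (n_A+n_B-1)) = 4320/1584 = 2.7273.
        SD[R] = 1.6514.
Step 4: Continuity-corrected z = (R + 0.5 - E[R]) / SD[R] = (6 + 0.5 - 7.0000) / 1.6514 = -0.3028.
Step 5: Two-sided p-value via normal approximation = 2*(1 - Phi(|z|)) = 0.762069.
Step 6: alpha = 0.1. fail to reject H0.

R = 6, z = -0.3028, p = 0.762069, fail to reject H0.


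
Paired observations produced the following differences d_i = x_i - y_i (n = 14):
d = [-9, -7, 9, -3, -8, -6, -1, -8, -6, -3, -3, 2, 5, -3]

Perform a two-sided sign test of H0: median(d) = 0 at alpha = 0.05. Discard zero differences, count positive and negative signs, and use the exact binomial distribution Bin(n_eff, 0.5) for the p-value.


Step 1: Discard zero differences. Original n = 14; n_eff = number of nonzero differences = 14.
Nonzero differences (with sign): -9, -7, +9, -3, -8, -6, -1, -8, -6, -3, -3, +2, +5, -3
Step 2: Count signs: positive = 3, negative = 11.
Step 3: Under H0: P(positive) = 0.5, so the number of positives S ~ Bin(14, 0.5).
Step 4: Two-sided exact p-value = sum of Bin(14,0.5) probabilities at or below the observed probability = 0.057373.
Step 5: alpha = 0.05. fail to reject H0.

n_eff = 14, pos = 3, neg = 11, p = 0.057373, fail to reject H0.


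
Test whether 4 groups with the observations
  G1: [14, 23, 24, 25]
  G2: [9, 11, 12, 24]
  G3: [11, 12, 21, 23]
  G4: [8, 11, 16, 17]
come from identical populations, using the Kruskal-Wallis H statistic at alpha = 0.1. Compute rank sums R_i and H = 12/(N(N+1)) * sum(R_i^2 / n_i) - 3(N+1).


Step 1: Combine all N = 16 observations and assign midranks.
sorted (value, group, rank): (8,G4,1), (9,G2,2), (11,G2,4), (11,G3,4), (11,G4,4), (12,G2,6.5), (12,G3,6.5), (14,G1,8), (16,G4,9), (17,G4,10), (21,G3,11), (23,G1,12.5), (23,G3,12.5), (24,G1,14.5), (24,G2,14.5), (25,G1,16)
Step 2: Sum ranks within each group.
R_1 = 51 (n_1 = 4)
R_2 = 27 (n_2 = 4)
R_3 = 34 (n_3 = 4)
R_4 = 24 (n_4 = 4)
Step 3: H = 12/(N(N+1)) * sum(R_i^2/n_i) - 3(N+1)
     = 12/(16*17) * (51^2/4 + 27^2/4 + 34^2/4 + 24^2/4) - 3*17
     = 0.044118 * 1265.5 - 51
     = 4.830882.
Step 4: Ties present; correction factor C = 1 - 42/(16^3 - 16) = 0.989706. Corrected H = 4.830882 / 0.989706 = 4.881129.
Step 5: Under H0, H ~ chi^2(3); p-value = 0.180711.
Step 6: alpha = 0.1. fail to reject H0.

H = 4.8811, df = 3, p = 0.180711, fail to reject H0.


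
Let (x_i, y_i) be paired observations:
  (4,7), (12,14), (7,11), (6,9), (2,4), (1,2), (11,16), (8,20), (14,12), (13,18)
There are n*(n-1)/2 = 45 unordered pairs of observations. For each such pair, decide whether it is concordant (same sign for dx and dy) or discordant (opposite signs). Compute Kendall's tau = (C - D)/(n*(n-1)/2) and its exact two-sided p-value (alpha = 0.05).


Step 1: Enumerate the 45 unordered pairs (i,j) with i<j and classify each by sign(x_j-x_i) * sign(y_j-y_i).
  (1,2):dx=+8,dy=+7->C; (1,3):dx=+3,dy=+4->C; (1,4):dx=+2,dy=+2->C; (1,5):dx=-2,dy=-3->C
  (1,6):dx=-3,dy=-5->C; (1,7):dx=+7,dy=+9->C; (1,8):dx=+4,dy=+13->C; (1,9):dx=+10,dy=+5->C
  (1,10):dx=+9,dy=+11->C; (2,3):dx=-5,dy=-3->C; (2,4):dx=-6,dy=-5->C; (2,5):dx=-10,dy=-10->C
  (2,6):dx=-11,dy=-12->C; (2,7):dx=-1,dy=+2->D; (2,8):dx=-4,dy=+6->D; (2,9):dx=+2,dy=-2->D
  (2,10):dx=+1,dy=+4->C; (3,4):dx=-1,dy=-2->C; (3,5):dx=-5,dy=-7->C; (3,6):dx=-6,dy=-9->C
  (3,7):dx=+4,dy=+5->C; (3,8):dx=+1,dy=+9->C; (3,9):dx=+7,dy=+1->C; (3,10):dx=+6,dy=+7->C
  (4,5):dx=-4,dy=-5->C; (4,6):dx=-5,dy=-7->C; (4,7):dx=+5,dy=+7->C; (4,8):dx=+2,dy=+11->C
  (4,9):dx=+8,dy=+3->C; (4,10):dx=+7,dy=+9->C; (5,6):dx=-1,dy=-2->C; (5,7):dx=+9,dy=+12->C
  (5,8):dx=+6,dy=+16->C; (5,9):dx=+12,dy=+8->C; (5,10):dx=+11,dy=+14->C; (6,7):dx=+10,dy=+14->C
  (6,8):dx=+7,dy=+18->C; (6,9):dx=+13,dy=+10->C; (6,10):dx=+12,dy=+16->C; (7,8):dx=-3,dy=+4->D
  (7,9):dx=+3,dy=-4->D; (7,10):dx=+2,dy=+2->C; (8,9):dx=+6,dy=-8->D; (8,10):dx=+5,dy=-2->D
  (9,10):dx=-1,dy=+6->D
Step 2: C = 37, D = 8, total pairs = 45.
Step 3: tau = (C - D)/(n(n-1)/2) = (37 - 8)/45 = 0.644444.
Step 4: Exact two-sided p-value (enumerate n! = 3628800 permutations of y under H0): p = 0.009148.
Step 5: alpha = 0.05. reject H0.

tau_b = 0.6444 (C=37, D=8), p = 0.009148, reject H0.


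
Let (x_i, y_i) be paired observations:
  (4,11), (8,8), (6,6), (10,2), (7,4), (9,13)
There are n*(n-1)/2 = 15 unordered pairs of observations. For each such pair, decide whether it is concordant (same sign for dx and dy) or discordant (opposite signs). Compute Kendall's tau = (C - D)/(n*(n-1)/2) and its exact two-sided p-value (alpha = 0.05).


Step 1: Enumerate the 15 unordered pairs (i,j) with i<j and classify each by sign(x_j-x_i) * sign(y_j-y_i).
  (1,2):dx=+4,dy=-3->D; (1,3):dx=+2,dy=-5->D; (1,4):dx=+6,dy=-9->D; (1,5):dx=+3,dy=-7->D
  (1,6):dx=+5,dy=+2->C; (2,3):dx=-2,dy=-2->C; (2,4):dx=+2,dy=-6->D; (2,5):dx=-1,dy=-4->C
  (2,6):dx=+1,dy=+5->C; (3,4):dx=+4,dy=-4->D; (3,5):dx=+1,dy=-2->D; (3,6):dx=+3,dy=+7->C
  (4,5):dx=-3,dy=+2->D; (4,6):dx=-1,dy=+11->D; (5,6):dx=+2,dy=+9->C
Step 2: C = 6, D = 9, total pairs = 15.
Step 3: tau = (C - D)/(n(n-1)/2) = (6 - 9)/15 = -0.200000.
Step 4: Exact two-sided p-value (enumerate n! = 720 permutations of y under H0): p = 0.719444.
Step 5: alpha = 0.05. fail to reject H0.

tau_b = -0.2000 (C=6, D=9), p = 0.719444, fail to reject H0.


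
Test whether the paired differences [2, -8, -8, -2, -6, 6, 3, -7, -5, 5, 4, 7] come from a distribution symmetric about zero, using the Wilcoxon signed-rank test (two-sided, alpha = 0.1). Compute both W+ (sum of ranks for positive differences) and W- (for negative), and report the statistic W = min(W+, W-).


Step 1: Drop any zero differences (none here) and take |d_i|.
|d| = [2, 8, 8, 2, 6, 6, 3, 7, 5, 5, 4, 7]
Step 2: Midrank |d_i| (ties get averaged ranks).
ranks: |2|->1.5, |8|->11.5, |8|->11.5, |2|->1.5, |6|->7.5, |6|->7.5, |3|->3, |7|->9.5, |5|->5.5, |5|->5.5, |4|->4, |7|->9.5
Step 3: Attach original signs; sum ranks with positive sign and with negative sign.
W+ = 1.5 + 7.5 + 3 + 5.5 + 4 + 9.5 = 31
W- = 11.5 + 11.5 + 1.5 + 7.5 + 9.5 + 5.5 = 47
(Check: W+ + W- = 78 should equal n(n+1)/2 = 78.)
Step 4: Test statistic W = min(W+, W-) = 31.
Step 5: Ties in |d|, so use the tie-corrected normal approximation.
        E[W] = n(n+1)/4 = 12*13/4 = 39.
        Tie groups: |d|=2 (t=2), |d|=5 (t=2), |d|=6 (t=2), |d|=7 (t=2), |d|=8 (t=2); sum(t^3 - t) = 30.
        Var[W] = n(n+1)(2n+1)/24 - sum(t^3-t)/48 = 3900/24 - 30/48 = 161.875.
        z = (W - E[W]) / sqrt(Var[W]) = (31 - 39) / 12.7230 = -0.6288.
        Two-sided p = 2*Phi(z) = 0.529492.
Step 6: alpha = 0.1. fail to reject H0.

W+ = 31, W- = 47, W = min = 31, p = 0.529492, fail to reject H0.


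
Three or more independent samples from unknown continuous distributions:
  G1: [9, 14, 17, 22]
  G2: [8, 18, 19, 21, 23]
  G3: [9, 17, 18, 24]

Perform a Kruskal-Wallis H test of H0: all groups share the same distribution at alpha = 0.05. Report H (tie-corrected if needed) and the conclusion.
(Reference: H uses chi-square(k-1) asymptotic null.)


Step 1: Combine all N = 13 observations and assign midranks.
sorted (value, group, rank): (8,G2,1), (9,G1,2.5), (9,G3,2.5), (14,G1,4), (17,G1,5.5), (17,G3,5.5), (18,G2,7.5), (18,G3,7.5), (19,G2,9), (21,G2,10), (22,G1,11), (23,G2,12), (24,G3,13)
Step 2: Sum ranks within each group.
R_1 = 23 (n_1 = 4)
R_2 = 39.5 (n_2 = 5)
R_3 = 28.5 (n_3 = 4)
Step 3: H = 12/(N(N+1)) * sum(R_i^2/n_i) - 3(N+1)
     = 12/(13*14) * (23^2/4 + 39.5^2/5 + 28.5^2/4) - 3*14
     = 0.065934 * 647.362 - 42
     = 0.683242.
Step 4: Ties present; correction factor C = 1 - 18/(13^3 - 13) = 0.991758. Corrected H = 0.683242 / 0.991758 = 0.688920.
Step 5: Under H0, H ~ chi^2(2); p-value = 0.708603.
Step 6: alpha = 0.05. fail to reject H0.

H = 0.6889, df = 2, p = 0.708603, fail to reject H0.


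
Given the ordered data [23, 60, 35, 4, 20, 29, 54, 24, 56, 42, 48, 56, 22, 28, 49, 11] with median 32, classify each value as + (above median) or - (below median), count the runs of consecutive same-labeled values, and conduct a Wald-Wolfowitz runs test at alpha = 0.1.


Step 1: Compute median = 32; label A = above, B = below.
Labels in order: BAABBBABAAAABBAB  (n_A = 8, n_B = 8)
Step 2: Count runs R = 9.
Step 3: Under H0 (random ordering), E[R] = 2*n_A*n_B/(n_A+n_B) + 1 = 2*8*8/16 + 1 = 9.0000.
        Var[R] = 2*n_A*n_B*(2*n_A*n_B - n_A - n_B) / ((n_A+n_B)^2 * (n_A+n_B-1)) = 14336/3840 = 3.7333.
        SD[R] = 1.9322.
Step 4: R = E[R], so z = 0 with no continuity correction.
Step 5: Two-sided p-value via normal approximation = 2*(1 - Phi(|z|)) = 1.000000.
Step 6: alpha = 0.1. fail to reject H0.

R = 9, z = 0.0000, p = 1.000000, fail to reject H0.


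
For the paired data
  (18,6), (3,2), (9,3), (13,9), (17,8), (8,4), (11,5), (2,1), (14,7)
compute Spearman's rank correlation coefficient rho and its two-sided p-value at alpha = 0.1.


Step 1: Rank x and y separately (midranks; no ties here).
rank(x): 18->9, 3->2, 9->4, 13->6, 17->8, 8->3, 11->5, 2->1, 14->7
rank(y): 6->6, 2->2, 3->3, 9->9, 8->8, 4->4, 5->5, 1->1, 7->7
Step 2: d_i = R_x(i) - R_y(i); compute d_i^2.
  (9-6)^2=9, (2-2)^2=0, (4-3)^2=1, (6-9)^2=9, (8-8)^2=0, (3-4)^2=1, (5-5)^2=0, (1-1)^2=0, (7-7)^2=0
sum(d^2) = 20.
Step 3: rho = 1 - 6*20 / (9*(9^2 - 1)) = 1 - 120/720 = 0.833333.
Step 4: Under H0, t = rho * sqrt((n-2)/(1-rho^2)) = 3.9886 ~ t(7).
Step 5: Two-sided p-value from the t-distribution with 7 df = 0.005266.
Step 6: alpha = 0.1. reject H0.

rho = 0.8333, p = 0.005266, reject H0 at alpha = 0.1.


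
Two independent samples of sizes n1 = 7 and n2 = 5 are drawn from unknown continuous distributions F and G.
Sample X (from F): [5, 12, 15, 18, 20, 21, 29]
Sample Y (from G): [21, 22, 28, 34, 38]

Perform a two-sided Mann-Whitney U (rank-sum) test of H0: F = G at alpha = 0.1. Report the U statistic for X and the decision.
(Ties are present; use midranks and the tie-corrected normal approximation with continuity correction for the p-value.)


Step 1: Combine and sort all 12 observations; assign midranks.
sorted (value, group): (5,X), (12,X), (15,X), (18,X), (20,X), (21,X), (21,Y), (22,Y), (28,Y), (29,X), (34,Y), (38,Y)
ranks: 5->1, 12->2, 15->3, 18->4, 20->5, 21->6.5, 21->6.5, 22->8, 28->9, 29->10, 34->11, 38->12
Step 2: Rank sum for X: R1 = 1 + 2 + 3 + 4 + 5 + 6.5 + 10 = 31.5.
Step 3: U_X = R1 - n1(n1+1)/2 = 31.5 - 7*8/2 = 31.5 - 28 = 3.5.
       U_Y = n1*n2 - U_X = 35 - 3.5 = 31.5.
Step 4: Ties are present, so use the tie-corrected normal approximation (with continuity correction) for the p-value.
Step 5: p-value = 0.028075; compare to alpha = 0.1. reject H0.

U_X = 3.5, p = 0.028075, reject H0 at alpha = 0.1.


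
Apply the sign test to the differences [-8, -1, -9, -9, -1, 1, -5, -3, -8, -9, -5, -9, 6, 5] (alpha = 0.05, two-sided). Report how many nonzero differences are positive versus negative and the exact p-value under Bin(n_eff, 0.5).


Step 1: Discard zero differences. Original n = 14; n_eff = number of nonzero differences = 14.
Nonzero differences (with sign): -8, -1, -9, -9, -1, +1, -5, -3, -8, -9, -5, -9, +6, +5
Step 2: Count signs: positive = 3, negative = 11.
Step 3: Under H0: P(positive) = 0.5, so the number of positives S ~ Bin(14, 0.5).
Step 4: Two-sided exact p-value = sum of Bin(14,0.5) probabilities at or below the observed probability = 0.057373.
Step 5: alpha = 0.05. fail to reject H0.

n_eff = 14, pos = 3, neg = 11, p = 0.057373, fail to reject H0.


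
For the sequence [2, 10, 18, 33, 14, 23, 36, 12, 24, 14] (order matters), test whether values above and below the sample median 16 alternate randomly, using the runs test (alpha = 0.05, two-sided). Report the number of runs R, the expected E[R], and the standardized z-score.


Step 1: Compute median = 16; label A = above, B = below.
Labels in order: BBAABAABAB  (n_A = 5, n_B = 5)
Step 2: Count runs R = 7.
Step 3: Under H0 (random ordering), E[R] = 2*n_A*n_B/(n_A+n_B) + 1 = 2*5*5/10 + 1 = 6.0000.
        Var[R] = 2*n_A*n_B*(2*n_A*n_B - n_A - n_B) / ((n_A+n_B)^2 * (n_A+n_B-1)) = 2000/900 = 2.2222.
        SD[R] = 1.4907.
Step 4: Continuity-corrected z = (R - 0.5 - E[R]) / SD[R] = (7 - 0.5 - 6.0000) / 1.4907 = 0.3354.
Step 5: Two-sided p-value via normal approximation = 2*(1 - Phi(|z|)) = 0.737316.
Step 6: alpha = 0.05. fail to reject H0.

R = 7, z = 0.3354, p = 0.737316, fail to reject H0.


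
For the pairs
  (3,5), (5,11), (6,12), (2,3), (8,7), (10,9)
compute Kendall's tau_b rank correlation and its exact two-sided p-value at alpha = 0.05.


Step 1: Enumerate the 15 unordered pairs (i,j) with i<j and classify each by sign(x_j-x_i) * sign(y_j-y_i).
  (1,2):dx=+2,dy=+6->C; (1,3):dx=+3,dy=+7->C; (1,4):dx=-1,dy=-2->C; (1,5):dx=+5,dy=+2->C
  (1,6):dx=+7,dy=+4->C; (2,3):dx=+1,dy=+1->C; (2,4):dx=-3,dy=-8->C; (2,5):dx=+3,dy=-4->D
  (2,6):dx=+5,dy=-2->D; (3,4):dx=-4,dy=-9->C; (3,5):dx=+2,dy=-5->D; (3,6):dx=+4,dy=-3->D
  (4,5):dx=+6,dy=+4->C; (4,6):dx=+8,dy=+6->C; (5,6):dx=+2,dy=+2->C
Step 2: C = 11, D = 4, total pairs = 15.
Step 3: tau = (C - D)/(n(n-1)/2) = (11 - 4)/15 = 0.466667.
Step 4: Exact two-sided p-value (enumerate n! = 720 permutations of y under H0): p = 0.272222.
Step 5: alpha = 0.05. fail to reject H0.

tau_b = 0.4667 (C=11, D=4), p = 0.272222, fail to reject H0.


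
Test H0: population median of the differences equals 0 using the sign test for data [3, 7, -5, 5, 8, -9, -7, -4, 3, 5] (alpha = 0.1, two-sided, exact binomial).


Step 1: Discard zero differences. Original n = 10; n_eff = number of nonzero differences = 10.
Nonzero differences (with sign): +3, +7, -5, +5, +8, -9, -7, -4, +3, +5
Step 2: Count signs: positive = 6, negative = 4.
Step 3: Under H0: P(positive) = 0.5, so the number of positives S ~ Bin(10, 0.5).
Step 4: Two-sided exact p-value = sum of Bin(10,0.5) probabilities at or below the observed probability = 0.753906.
Step 5: alpha = 0.1. fail to reject H0.

n_eff = 10, pos = 6, neg = 4, p = 0.753906, fail to reject H0.


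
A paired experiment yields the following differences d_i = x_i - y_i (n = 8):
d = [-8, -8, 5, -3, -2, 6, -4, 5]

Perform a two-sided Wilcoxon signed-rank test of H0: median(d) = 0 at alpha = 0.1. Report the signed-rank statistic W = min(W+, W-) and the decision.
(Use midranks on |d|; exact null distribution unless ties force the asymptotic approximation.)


Step 1: Drop any zero differences (none here) and take |d_i|.
|d| = [8, 8, 5, 3, 2, 6, 4, 5]
Step 2: Midrank |d_i| (ties get averaged ranks).
ranks: |8|->7.5, |8|->7.5, |5|->4.5, |3|->2, |2|->1, |6|->6, |4|->3, |5|->4.5
Step 3: Attach original signs; sum ranks with positive sign and with negative sign.
W+ = 4.5 + 6 + 4.5 = 15
W- = 7.5 + 7.5 + 2 + 1 + 3 = 21
(Check: W+ + W- = 36 should equal n(n+1)/2 = 36.)
Step 4: Test statistic W = min(W+, W-) = 15.
Step 5: Ties in |d|, so use the tie-corrected normal approximation.
        E[W] = n(n+1)/4 = 8*9/4 = 18.
        Tie groups: |d|=5 (t=2), |d|=8 (t=2); sum(t^3 - t) = 12.
        Var[W] = n(n+1)(2n+1)/24 - sum(t^3-t)/48 = 1224/24 - 12/48 = 50.75.
        z = (W - E[W]) / sqrt(Var[W]) = (15 - 18) / 7.1239 = -0.4211.
        Two-sided p = 2*Phi(z) = 0.673669.
Step 6: alpha = 0.1. fail to reject H0.

W+ = 15, W- = 21, W = min = 15, p = 0.673669, fail to reject H0.


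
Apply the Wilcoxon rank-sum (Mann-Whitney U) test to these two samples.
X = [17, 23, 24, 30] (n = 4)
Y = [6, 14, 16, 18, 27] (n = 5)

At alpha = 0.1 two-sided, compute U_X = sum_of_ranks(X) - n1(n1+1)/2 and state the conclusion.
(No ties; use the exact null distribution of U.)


Step 1: Combine and sort all 9 observations; assign midranks.
sorted (value, group): (6,Y), (14,Y), (16,Y), (17,X), (18,Y), (23,X), (24,X), (27,Y), (30,X)
ranks: 6->1, 14->2, 16->3, 17->4, 18->5, 23->6, 24->7, 27->8, 30->9
Step 2: Rank sum for X: R1 = 4 + 6 + 7 + 9 = 26.
Step 3: U_X = R1 - n1(n1+1)/2 = 26 - 4*5/2 = 26 - 10 = 16.
       U_Y = n1*n2 - U_X = 20 - 16 = 4.
Step 4: No ties, so the exact null distribution of U (based on enumerating the C(9,4) = 126 equally likely rank assignments) gives the two-sided p-value.
Step 5: p-value = 0.190476; compare to alpha = 0.1. fail to reject H0.

U_X = 16, p = 0.190476, fail to reject H0 at alpha = 0.1.


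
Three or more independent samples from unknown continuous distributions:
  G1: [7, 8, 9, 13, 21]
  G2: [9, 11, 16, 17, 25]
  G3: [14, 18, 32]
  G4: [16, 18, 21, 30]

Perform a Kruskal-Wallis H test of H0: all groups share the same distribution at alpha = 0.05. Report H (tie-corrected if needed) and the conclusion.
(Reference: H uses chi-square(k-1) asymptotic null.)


Step 1: Combine all N = 17 observations and assign midranks.
sorted (value, group, rank): (7,G1,1), (8,G1,2), (9,G1,3.5), (9,G2,3.5), (11,G2,5), (13,G1,6), (14,G3,7), (16,G2,8.5), (16,G4,8.5), (17,G2,10), (18,G3,11.5), (18,G4,11.5), (21,G1,13.5), (21,G4,13.5), (25,G2,15), (30,G4,16), (32,G3,17)
Step 2: Sum ranks within each group.
R_1 = 26 (n_1 = 5)
R_2 = 42 (n_2 = 5)
R_3 = 35.5 (n_3 = 3)
R_4 = 49.5 (n_4 = 4)
Step 3: H = 12/(N(N+1)) * sum(R_i^2/n_i) - 3(N+1)
     = 12/(17*18) * (26^2/5 + 42^2/5 + 35.5^2/3 + 49.5^2/4) - 3*18
     = 0.039216 * 1520.65 - 54
     = 5.633170.
Step 4: Ties present; correction factor C = 1 - 24/(17^3 - 17) = 0.995098. Corrected H = 5.633170 / 0.995098 = 5.660920.
Step 5: Under H0, H ~ chi^2(3); p-value = 0.129324.
Step 6: alpha = 0.05. fail to reject H0.

H = 5.6609, df = 3, p = 0.129324, fail to reject H0.


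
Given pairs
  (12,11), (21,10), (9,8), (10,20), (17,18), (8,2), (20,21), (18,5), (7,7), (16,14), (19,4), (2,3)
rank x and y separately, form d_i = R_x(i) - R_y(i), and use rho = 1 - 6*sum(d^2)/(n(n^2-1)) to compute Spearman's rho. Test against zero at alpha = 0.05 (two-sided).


Step 1: Rank x and y separately (midranks; no ties here).
rank(x): 12->6, 21->12, 9->4, 10->5, 17->8, 8->3, 20->11, 18->9, 7->2, 16->7, 19->10, 2->1
rank(y): 11->8, 10->7, 8->6, 20->11, 18->10, 2->1, 21->12, 5->4, 7->5, 14->9, 4->3, 3->2
Step 2: d_i = R_x(i) - R_y(i); compute d_i^2.
  (6-8)^2=4, (12-7)^2=25, (4-6)^2=4, (5-11)^2=36, (8-10)^2=4, (3-1)^2=4, (11-12)^2=1, (9-4)^2=25, (2-5)^2=9, (7-9)^2=4, (10-3)^2=49, (1-2)^2=1
sum(d^2) = 166.
Step 3: rho = 1 - 6*166 / (12*(12^2 - 1)) = 1 - 996/1716 = 0.419580.
Step 4: Under H0, t = rho * sqrt((n-2)/(1-rho^2)) = 1.4617 ~ t(10).
Step 5: Two-sided p-value from the t-distribution with 10 df = 0.174519.
Step 6: alpha = 0.05. fail to reject H0.

rho = 0.4196, p = 0.174519, fail to reject H0 at alpha = 0.05.


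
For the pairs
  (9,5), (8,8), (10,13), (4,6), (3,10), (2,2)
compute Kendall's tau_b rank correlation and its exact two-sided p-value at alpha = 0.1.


Step 1: Enumerate the 15 unordered pairs (i,j) with i<j and classify each by sign(x_j-x_i) * sign(y_j-y_i).
  (1,2):dx=-1,dy=+3->D; (1,3):dx=+1,dy=+8->C; (1,4):dx=-5,dy=+1->D; (1,5):dx=-6,dy=+5->D
  (1,6):dx=-7,dy=-3->C; (2,3):dx=+2,dy=+5->C; (2,4):dx=-4,dy=-2->C; (2,5):dx=-5,dy=+2->D
  (2,6):dx=-6,dy=-6->C; (3,4):dx=-6,dy=-7->C; (3,5):dx=-7,dy=-3->C; (3,6):dx=-8,dy=-11->C
  (4,5):dx=-1,dy=+4->D; (4,6):dx=-2,dy=-4->C; (5,6):dx=-1,dy=-8->C
Step 2: C = 10, D = 5, total pairs = 15.
Step 3: tau = (C - D)/(n(n-1)/2) = (10 - 5)/15 = 0.333333.
Step 4: Exact two-sided p-value (enumerate n! = 720 permutations of y under H0): p = 0.469444.
Step 5: alpha = 0.1. fail to reject H0.

tau_b = 0.3333 (C=10, D=5), p = 0.469444, fail to reject H0.


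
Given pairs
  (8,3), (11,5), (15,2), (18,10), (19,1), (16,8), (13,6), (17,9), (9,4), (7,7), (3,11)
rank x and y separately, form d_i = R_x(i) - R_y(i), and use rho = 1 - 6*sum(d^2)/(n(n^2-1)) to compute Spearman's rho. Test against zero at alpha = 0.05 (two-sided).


Step 1: Rank x and y separately (midranks; no ties here).
rank(x): 8->3, 11->5, 15->7, 18->10, 19->11, 16->8, 13->6, 17->9, 9->4, 7->2, 3->1
rank(y): 3->3, 5->5, 2->2, 10->10, 1->1, 8->8, 6->6, 9->9, 4->4, 7->7, 11->11
Step 2: d_i = R_x(i) - R_y(i); compute d_i^2.
  (3-3)^2=0, (5-5)^2=0, (7-2)^2=25, (10-10)^2=0, (11-1)^2=100, (8-8)^2=0, (6-6)^2=0, (9-9)^2=0, (4-4)^2=0, (2-7)^2=25, (1-11)^2=100
sum(d^2) = 250.
Step 3: rho = 1 - 6*250 / (11*(11^2 - 1)) = 1 - 1500/1320 = -0.136364.
Step 4: Under H0, t = rho * sqrt((n-2)/(1-rho^2)) = -0.4129 ~ t(9).
Step 5: Two-sided p-value from the t-distribution with 9 df = 0.689309.
Step 6: alpha = 0.05. fail to reject H0.

rho = -0.1364, p = 0.689309, fail to reject H0 at alpha = 0.05.


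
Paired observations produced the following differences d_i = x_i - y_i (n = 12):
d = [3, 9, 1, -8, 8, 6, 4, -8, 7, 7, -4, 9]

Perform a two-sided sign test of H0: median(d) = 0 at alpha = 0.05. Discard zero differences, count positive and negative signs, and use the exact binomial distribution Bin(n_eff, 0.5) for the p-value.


Step 1: Discard zero differences. Original n = 12; n_eff = number of nonzero differences = 12.
Nonzero differences (with sign): +3, +9, +1, -8, +8, +6, +4, -8, +7, +7, -4, +9
Step 2: Count signs: positive = 9, negative = 3.
Step 3: Under H0: P(positive) = 0.5, so the number of positives S ~ Bin(12, 0.5).
Step 4: Two-sided exact p-value = sum of Bin(12,0.5) probabilities at or below the observed probability = 0.145996.
Step 5: alpha = 0.05. fail to reject H0.

n_eff = 12, pos = 9, neg = 3, p = 0.145996, fail to reject H0.


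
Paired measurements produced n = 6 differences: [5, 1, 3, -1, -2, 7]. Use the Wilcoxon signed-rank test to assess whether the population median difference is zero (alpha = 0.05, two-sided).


Step 1: Drop any zero differences (none here) and take |d_i|.
|d| = [5, 1, 3, 1, 2, 7]
Step 2: Midrank |d_i| (ties get averaged ranks).
ranks: |5|->5, |1|->1.5, |3|->4, |1|->1.5, |2|->3, |7|->6
Step 3: Attach original signs; sum ranks with positive sign and with negative sign.
W+ = 5 + 1.5 + 4 + 6 = 16.5
W- = 1.5 + 3 = 4.5
(Check: W+ + W- = 21 should equal n(n+1)/2 = 21.)
Step 4: Test statistic W = min(W+, W-) = 4.5.
Step 5: Ties in |d|, so use the tie-corrected normal approximation.
        E[W] = n(n+1)/4 = 6*7/4 = 10.5.
        Tie groups: |d|=1 (t=2); sum(t^3 - t) = 6.
        Var[W] = n(n+1)(2n+1)/24 - sum(t^3-t)/48 = 546/24 - 6/48 = 22.625.
        z = (W - E[W]) / sqrt(Var[W]) = (4.5 - 10.5) / 4.7566 = -1.2614.
        Two-sided p = 2*Phi(z) = 0.207160.
Step 6: alpha = 0.05. fail to reject H0.

W+ = 16.5, W- = 4.5, W = min = 4.5, p = 0.207160, fail to reject H0.


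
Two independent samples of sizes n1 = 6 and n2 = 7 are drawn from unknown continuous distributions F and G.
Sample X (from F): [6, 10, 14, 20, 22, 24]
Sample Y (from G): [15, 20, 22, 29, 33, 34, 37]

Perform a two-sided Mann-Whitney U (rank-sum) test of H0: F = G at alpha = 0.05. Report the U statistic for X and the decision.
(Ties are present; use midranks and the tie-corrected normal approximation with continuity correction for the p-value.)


Step 1: Combine and sort all 13 observations; assign midranks.
sorted (value, group): (6,X), (10,X), (14,X), (15,Y), (20,X), (20,Y), (22,X), (22,Y), (24,X), (29,Y), (33,Y), (34,Y), (37,Y)
ranks: 6->1, 10->2, 14->3, 15->4, 20->5.5, 20->5.5, 22->7.5, 22->7.5, 24->9, 29->10, 33->11, 34->12, 37->13
Step 2: Rank sum for X: R1 = 1 + 2 + 3 + 5.5 + 7.5 + 9 = 28.
Step 3: U_X = R1 - n1(n1+1)/2 = 28 - 6*7/2 = 28 - 21 = 7.
       U_Y = n1*n2 - U_X = 42 - 7 = 35.
Step 4: Ties are present, so use the tie-corrected normal approximation (with continuity correction) for the p-value.
Step 5: p-value = 0.053126; compare to alpha = 0.05. fail to reject H0.

U_X = 7, p = 0.053126, fail to reject H0 at alpha = 0.05.


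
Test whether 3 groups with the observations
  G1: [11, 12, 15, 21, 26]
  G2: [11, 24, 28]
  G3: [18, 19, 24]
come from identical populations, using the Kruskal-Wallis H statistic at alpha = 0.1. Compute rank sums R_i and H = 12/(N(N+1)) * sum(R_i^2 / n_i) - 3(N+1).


Step 1: Combine all N = 11 observations and assign midranks.
sorted (value, group, rank): (11,G1,1.5), (11,G2,1.5), (12,G1,3), (15,G1,4), (18,G3,5), (19,G3,6), (21,G1,7), (24,G2,8.5), (24,G3,8.5), (26,G1,10), (28,G2,11)
Step 2: Sum ranks within each group.
R_1 = 25.5 (n_1 = 5)
R_2 = 21 (n_2 = 3)
R_3 = 19.5 (n_3 = 3)
Step 3: H = 12/(N(N+1)) * sum(R_i^2/n_i) - 3(N+1)
     = 12/(11*12) * (25.5^2/5 + 21^2/3 + 19.5^2/3) - 3*12
     = 0.090909 * 403.8 - 36
     = 0.709091.
Step 4: Ties present; correction factor C = 1 - 12/(11^3 - 11) = 0.990909. Corrected H = 0.709091 / 0.990909 = 0.715596.
Step 5: Under H0, H ~ chi^2(2); p-value = 0.699214.
Step 6: alpha = 0.1. fail to reject H0.

H = 0.7156, df = 2, p = 0.699214, fail to reject H0.


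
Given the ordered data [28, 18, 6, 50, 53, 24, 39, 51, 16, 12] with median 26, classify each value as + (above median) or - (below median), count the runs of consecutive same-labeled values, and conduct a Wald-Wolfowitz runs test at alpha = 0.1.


Step 1: Compute median = 26; label A = above, B = below.
Labels in order: ABBAABAABB  (n_A = 5, n_B = 5)
Step 2: Count runs R = 6.
Step 3: Under H0 (random ordering), E[R] = 2*n_A*n_B/(n_A+n_B) + 1 = 2*5*5/10 + 1 = 6.0000.
        Var[R] = 2*n_A*n_B*(2*n_A*n_B - n_A - n_B) / ((n_A+n_B)^2 * (n_A+n_B-1)) = 2000/900 = 2.2222.
        SD[R] = 1.4907.
Step 4: R = E[R], so z = 0 with no continuity correction.
Step 5: Two-sided p-value via normal approximation = 2*(1 - Phi(|z|)) = 1.000000.
Step 6: alpha = 0.1. fail to reject H0.

R = 6, z = 0.0000, p = 1.000000, fail to reject H0.


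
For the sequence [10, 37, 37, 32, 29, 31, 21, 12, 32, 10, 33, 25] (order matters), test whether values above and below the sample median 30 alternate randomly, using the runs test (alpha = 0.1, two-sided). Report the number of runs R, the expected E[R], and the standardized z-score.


Step 1: Compute median = 30; label A = above, B = below.
Labels in order: BAAABABBABAB  (n_A = 6, n_B = 6)
Step 2: Count runs R = 9.
Step 3: Under H0 (random ordering), E[R] = 2*n_A*n_B/(n_A+n_B) + 1 = 2*6*6/12 + 1 = 7.0000.
        Var[R] = 2*n_A*n_B*(2*n_A*n_B - n_A - n_B) / ((n_A+n_B)^2 * (n_A+n_B-1)) = 4320/1584 = 2.7273.
        SD[R] = 1.6514.
Step 4: Continuity-corrected z = (R - 0.5 - E[R]) / SD[R] = (9 - 0.5 - 7.0000) / 1.6514 = 0.9083.
Step 5: Two-sided p-value via normal approximation = 2*(1 - Phi(|z|)) = 0.363722.
Step 6: alpha = 0.1. fail to reject H0.

R = 9, z = 0.9083, p = 0.363722, fail to reject H0.


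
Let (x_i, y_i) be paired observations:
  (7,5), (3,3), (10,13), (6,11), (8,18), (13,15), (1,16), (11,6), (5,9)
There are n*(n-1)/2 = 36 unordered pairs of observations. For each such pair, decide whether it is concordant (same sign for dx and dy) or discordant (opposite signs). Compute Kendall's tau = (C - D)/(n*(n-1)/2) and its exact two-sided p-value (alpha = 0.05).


Step 1: Enumerate the 36 unordered pairs (i,j) with i<j and classify each by sign(x_j-x_i) * sign(y_j-y_i).
  (1,2):dx=-4,dy=-2->C; (1,3):dx=+3,dy=+8->C; (1,4):dx=-1,dy=+6->D; (1,5):dx=+1,dy=+13->C
  (1,6):dx=+6,dy=+10->C; (1,7):dx=-6,dy=+11->D; (1,8):dx=+4,dy=+1->C; (1,9):dx=-2,dy=+4->D
  (2,3):dx=+7,dy=+10->C; (2,4):dx=+3,dy=+8->C; (2,5):dx=+5,dy=+15->C; (2,6):dx=+10,dy=+12->C
  (2,7):dx=-2,dy=+13->D; (2,8):dx=+8,dy=+3->C; (2,9):dx=+2,dy=+6->C; (3,4):dx=-4,dy=-2->C
  (3,5):dx=-2,dy=+5->D; (3,6):dx=+3,dy=+2->C; (3,7):dx=-9,dy=+3->D; (3,8):dx=+1,dy=-7->D
  (3,9):dx=-5,dy=-4->C; (4,5):dx=+2,dy=+7->C; (4,6):dx=+7,dy=+4->C; (4,7):dx=-5,dy=+5->D
  (4,8):dx=+5,dy=-5->D; (4,9):dx=-1,dy=-2->C; (5,6):dx=+5,dy=-3->D; (5,7):dx=-7,dy=-2->C
  (5,8):dx=+3,dy=-12->D; (5,9):dx=-3,dy=-9->C; (6,7):dx=-12,dy=+1->D; (6,8):dx=-2,dy=-9->C
  (6,9):dx=-8,dy=-6->C; (7,8):dx=+10,dy=-10->D; (7,9):dx=+4,dy=-7->D; (8,9):dx=-6,dy=+3->D
Step 2: C = 21, D = 15, total pairs = 36.
Step 3: tau = (C - D)/(n(n-1)/2) = (21 - 15)/36 = 0.166667.
Step 4: Exact two-sided p-value (enumerate n! = 362880 permutations of y under H0): p = 0.612202.
Step 5: alpha = 0.05. fail to reject H0.

tau_b = 0.1667 (C=21, D=15), p = 0.612202, fail to reject H0.


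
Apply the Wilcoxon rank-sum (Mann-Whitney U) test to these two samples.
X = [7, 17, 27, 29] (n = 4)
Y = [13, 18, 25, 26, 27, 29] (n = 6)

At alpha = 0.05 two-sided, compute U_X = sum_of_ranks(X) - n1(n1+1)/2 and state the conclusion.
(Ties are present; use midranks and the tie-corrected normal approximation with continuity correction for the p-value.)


Step 1: Combine and sort all 10 observations; assign midranks.
sorted (value, group): (7,X), (13,Y), (17,X), (18,Y), (25,Y), (26,Y), (27,X), (27,Y), (29,X), (29,Y)
ranks: 7->1, 13->2, 17->3, 18->4, 25->5, 26->6, 27->7.5, 27->7.5, 29->9.5, 29->9.5
Step 2: Rank sum for X: R1 = 1 + 3 + 7.5 + 9.5 = 21.
Step 3: U_X = R1 - n1(n1+1)/2 = 21 - 4*5/2 = 21 - 10 = 11.
       U_Y = n1*n2 - U_X = 24 - 11 = 13.
Step 4: Ties are present, so use the tie-corrected normal approximation (with continuity correction) for the p-value.
Step 5: p-value = 0.914589; compare to alpha = 0.05. fail to reject H0.

U_X = 11, p = 0.914589, fail to reject H0 at alpha = 0.05.


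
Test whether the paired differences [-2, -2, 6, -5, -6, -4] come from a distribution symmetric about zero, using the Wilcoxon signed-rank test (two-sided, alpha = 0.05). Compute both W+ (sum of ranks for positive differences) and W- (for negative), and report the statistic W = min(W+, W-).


Step 1: Drop any zero differences (none here) and take |d_i|.
|d| = [2, 2, 6, 5, 6, 4]
Step 2: Midrank |d_i| (ties get averaged ranks).
ranks: |2|->1.5, |2|->1.5, |6|->5.5, |5|->4, |6|->5.5, |4|->3
Step 3: Attach original signs; sum ranks with positive sign and with negative sign.
W+ = 5.5 = 5.5
W- = 1.5 + 1.5 + 4 + 5.5 + 3 = 15.5
(Check: W+ + W- = 21 should equal n(n+1)/2 = 21.)
Step 4: Test statistic W = min(W+, W-) = 5.5.
Step 5: Ties in |d|, so use the tie-corrected normal approximation.
        E[W] = n(n+1)/4 = 6*7/4 = 10.5.
        Tie groups: |d|=2 (t=2), |d|=6 (t=2); sum(t^3 - t) = 12.
        Var[W] = n(n+1)(2n+1)/24 - sum(t^3-t)/48 = 546/24 - 12/48 = 22.5.
        z = (W - E[W]) / sqrt(Var[W]) = (5.5 - 10.5) / 4.7434 = -1.0541.
        Two-sided p = 2*Phi(z) = 0.291841.
Step 6: alpha = 0.05. fail to reject H0.

W+ = 5.5, W- = 15.5, W = min = 5.5, p = 0.291841, fail to reject H0.


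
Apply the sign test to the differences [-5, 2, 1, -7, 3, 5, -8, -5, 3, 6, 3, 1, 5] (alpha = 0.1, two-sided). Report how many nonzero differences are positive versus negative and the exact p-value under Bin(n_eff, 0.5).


Step 1: Discard zero differences. Original n = 13; n_eff = number of nonzero differences = 13.
Nonzero differences (with sign): -5, +2, +1, -7, +3, +5, -8, -5, +3, +6, +3, +1, +5
Step 2: Count signs: positive = 9, negative = 4.
Step 3: Under H0: P(positive) = 0.5, so the number of positives S ~ Bin(13, 0.5).
Step 4: Two-sided exact p-value = sum of Bin(13,0.5) probabilities at or below the observed probability = 0.266846.
Step 5: alpha = 0.1. fail to reject H0.

n_eff = 13, pos = 9, neg = 4, p = 0.266846, fail to reject H0.


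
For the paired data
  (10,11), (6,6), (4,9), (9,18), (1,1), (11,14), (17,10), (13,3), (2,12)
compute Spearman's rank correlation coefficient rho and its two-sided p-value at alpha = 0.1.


Step 1: Rank x and y separately (midranks; no ties here).
rank(x): 10->6, 6->4, 4->3, 9->5, 1->1, 11->7, 17->9, 13->8, 2->2
rank(y): 11->6, 6->3, 9->4, 18->9, 1->1, 14->8, 10->5, 3->2, 12->7
Step 2: d_i = R_x(i) - R_y(i); compute d_i^2.
  (6-6)^2=0, (4-3)^2=1, (3-4)^2=1, (5-9)^2=16, (1-1)^2=0, (7-8)^2=1, (9-5)^2=16, (8-2)^2=36, (2-7)^2=25
sum(d^2) = 96.
Step 3: rho = 1 - 6*96 / (9*(9^2 - 1)) = 1 - 576/720 = 0.200000.
Step 4: Under H0, t = rho * sqrt((n-2)/(1-rho^2)) = 0.5401 ~ t(7).
Step 5: Two-sided p-value from the t-distribution with 7 df = 0.605901.
Step 6: alpha = 0.1. fail to reject H0.

rho = 0.2000, p = 0.605901, fail to reject H0 at alpha = 0.1.


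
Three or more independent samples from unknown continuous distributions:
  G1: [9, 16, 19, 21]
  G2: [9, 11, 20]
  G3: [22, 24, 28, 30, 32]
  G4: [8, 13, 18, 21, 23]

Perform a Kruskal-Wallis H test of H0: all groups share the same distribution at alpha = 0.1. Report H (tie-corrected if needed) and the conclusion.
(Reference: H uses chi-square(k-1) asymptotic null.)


Step 1: Combine all N = 17 observations and assign midranks.
sorted (value, group, rank): (8,G4,1), (9,G1,2.5), (9,G2,2.5), (11,G2,4), (13,G4,5), (16,G1,6), (18,G4,7), (19,G1,8), (20,G2,9), (21,G1,10.5), (21,G4,10.5), (22,G3,12), (23,G4,13), (24,G3,14), (28,G3,15), (30,G3,16), (32,G3,17)
Step 2: Sum ranks within each group.
R_1 = 27 (n_1 = 4)
R_2 = 15.5 (n_2 = 3)
R_3 = 74 (n_3 = 5)
R_4 = 36.5 (n_4 = 5)
Step 3: H = 12/(N(N+1)) * sum(R_i^2/n_i) - 3(N+1)
     = 12/(17*18) * (27^2/4 + 15.5^2/3 + 74^2/5 + 36.5^2/5) - 3*18
     = 0.039216 * 1623.98 - 54
     = 9.685621.
Step 4: Ties present; correction factor C = 1 - 12/(17^3 - 17) = 0.997549. Corrected H = 9.685621 / 0.997549 = 9.709419.
Step 5: Under H0, H ~ chi^2(3); p-value = 0.021205.
Step 6: alpha = 0.1. reject H0.

H = 9.7094, df = 3, p = 0.021205, reject H0.


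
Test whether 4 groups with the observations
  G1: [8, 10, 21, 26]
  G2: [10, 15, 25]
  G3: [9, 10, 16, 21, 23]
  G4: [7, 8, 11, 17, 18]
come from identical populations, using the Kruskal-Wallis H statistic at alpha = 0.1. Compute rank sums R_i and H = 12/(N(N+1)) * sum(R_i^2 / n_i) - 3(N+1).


Step 1: Combine all N = 17 observations and assign midranks.
sorted (value, group, rank): (7,G4,1), (8,G1,2.5), (8,G4,2.5), (9,G3,4), (10,G1,6), (10,G2,6), (10,G3,6), (11,G4,8), (15,G2,9), (16,G3,10), (17,G4,11), (18,G4,12), (21,G1,13.5), (21,G3,13.5), (23,G3,15), (25,G2,16), (26,G1,17)
Step 2: Sum ranks within each group.
R_1 = 39 (n_1 = 4)
R_2 = 31 (n_2 = 3)
R_3 = 48.5 (n_3 = 5)
R_4 = 34.5 (n_4 = 5)
Step 3: H = 12/(N(N+1)) * sum(R_i^2/n_i) - 3(N+1)
     = 12/(17*18) * (39^2/4 + 31^2/3 + 48.5^2/5 + 34.5^2/5) - 3*18
     = 0.039216 * 1409.08 - 54
     = 1.258170.
Step 4: Ties present; correction factor C = 1 - 36/(17^3 - 17) = 0.992647. Corrected H = 1.258170 / 0.992647 = 1.267490.
Step 5: Under H0, H ~ chi^2(3); p-value = 0.736867.
Step 6: alpha = 0.1. fail to reject H0.

H = 1.2675, df = 3, p = 0.736867, fail to reject H0.


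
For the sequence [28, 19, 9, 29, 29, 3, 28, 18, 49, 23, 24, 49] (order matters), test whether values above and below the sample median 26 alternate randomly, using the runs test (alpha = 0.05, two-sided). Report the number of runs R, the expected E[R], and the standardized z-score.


Step 1: Compute median = 26; label A = above, B = below.
Labels in order: ABBAABABABBA  (n_A = 6, n_B = 6)
Step 2: Count runs R = 9.
Step 3: Under H0 (random ordering), E[R] = 2*n_A*n_B/(n_A+n_B) + 1 = 2*6*6/12 + 1 = 7.0000.
        Var[R] = 2*n_A*n_B*(2*n_A*n_B - n_A - n_B) / ((n_A+n_B)^2 * (n_A+n_B-1)) = 4320/1584 = 2.7273.
        SD[R] = 1.6514.
Step 4: Continuity-corrected z = (R - 0.5 - E[R]) / SD[R] = (9 - 0.5 - 7.0000) / 1.6514 = 0.9083.
Step 5: Two-sided p-value via normal approximation = 2*(1 - Phi(|z|)) = 0.363722.
Step 6: alpha = 0.05. fail to reject H0.

R = 9, z = 0.9083, p = 0.363722, fail to reject H0.


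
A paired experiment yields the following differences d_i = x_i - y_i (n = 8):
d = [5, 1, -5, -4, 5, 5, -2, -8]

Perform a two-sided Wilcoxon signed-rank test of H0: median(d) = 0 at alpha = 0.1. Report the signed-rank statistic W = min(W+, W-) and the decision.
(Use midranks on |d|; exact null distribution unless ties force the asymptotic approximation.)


Step 1: Drop any zero differences (none here) and take |d_i|.
|d| = [5, 1, 5, 4, 5, 5, 2, 8]
Step 2: Midrank |d_i| (ties get averaged ranks).
ranks: |5|->5.5, |1|->1, |5|->5.5, |4|->3, |5|->5.5, |5|->5.5, |2|->2, |8|->8
Step 3: Attach original signs; sum ranks with positive sign and with negative sign.
W+ = 5.5 + 1 + 5.5 + 5.5 = 17.5
W- = 5.5 + 3 + 2 + 8 = 18.5
(Check: W+ + W- = 36 should equal n(n+1)/2 = 36.)
Step 4: Test statistic W = min(W+, W-) = 17.5.
Step 5: Ties in |d|, so use the tie-corrected normal approximation.
        E[W] = n(n+1)/4 = 8*9/4 = 18.
        Tie groups: |d|=5 (t=4); sum(t^3 - t) = 60.
        Var[W] = n(n+1)(2n+1)/24 - sum(t^3-t)/48 = 1224/24 - 60/48 = 49.75.
        z = (W - E[W]) / sqrt(Var[W]) = (17.5 - 18) / 7.0534 = -0.0709.
        Two-sided p = 2*Phi(z) = 0.943487.
Step 6: alpha = 0.1. fail to reject H0.

W+ = 17.5, W- = 18.5, W = min = 17.5, p = 0.943487, fail to reject H0.


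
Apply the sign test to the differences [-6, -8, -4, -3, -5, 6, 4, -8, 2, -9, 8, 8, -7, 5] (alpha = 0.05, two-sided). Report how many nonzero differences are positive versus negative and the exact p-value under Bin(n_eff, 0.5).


Step 1: Discard zero differences. Original n = 14; n_eff = number of nonzero differences = 14.
Nonzero differences (with sign): -6, -8, -4, -3, -5, +6, +4, -8, +2, -9, +8, +8, -7, +5
Step 2: Count signs: positive = 6, negative = 8.
Step 3: Under H0: P(positive) = 0.5, so the number of positives S ~ Bin(14, 0.5).
Step 4: Two-sided exact p-value = sum of Bin(14,0.5) probabilities at or below the observed probability = 0.790527.
Step 5: alpha = 0.05. fail to reject H0.

n_eff = 14, pos = 6, neg = 8, p = 0.790527, fail to reject H0.
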